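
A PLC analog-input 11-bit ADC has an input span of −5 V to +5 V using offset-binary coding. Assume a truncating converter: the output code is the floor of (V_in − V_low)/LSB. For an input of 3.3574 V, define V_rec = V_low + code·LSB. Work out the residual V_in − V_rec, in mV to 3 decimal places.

2.908 mV

Step size: 10 V ÷ 2^11 = 4.883 mV.
(V_in − V_low)/LSB = (3.3574 − (−5))/0.00488281 = 1711.5955 → code 1711 (floor).
V_rec = (−5) + 1711·0.00488281 = 3.3544922 V.
Difference: 0.00290781 V → 2.908 mV.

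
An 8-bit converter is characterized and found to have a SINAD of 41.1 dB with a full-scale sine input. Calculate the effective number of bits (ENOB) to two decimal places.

ENOB = (SINAD − 1.76) / 6.02 = (41.1 − 1.76)/6.02 = 6.535.

6.53 bits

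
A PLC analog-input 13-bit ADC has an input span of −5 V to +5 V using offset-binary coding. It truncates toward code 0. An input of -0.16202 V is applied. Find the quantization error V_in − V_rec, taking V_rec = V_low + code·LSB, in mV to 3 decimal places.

0.334 mV

LSB = 10/2^13 = 1.221 mV.
Scaled input = 3963.2732 LSBs, so code = 3963.
Reconstructed: -0.16235352 V.
Error = -0.16202 − (−0.16235352) = 0.000333516 V = 0.334 mV.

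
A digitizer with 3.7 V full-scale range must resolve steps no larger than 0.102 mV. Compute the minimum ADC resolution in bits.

16 bits

Number of steps required ≥ 3.7 V / 0.102 mV = 36274.51.
Need 2^N ≥ 36274.51; 2^15 = 32768, 2^16 = 65536.
Minimum N = 16.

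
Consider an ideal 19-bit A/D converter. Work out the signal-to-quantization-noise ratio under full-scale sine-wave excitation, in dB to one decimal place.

SNR ≈ 6.02·N + 1.76 dB = 6.02·19 + 1.76 = 116.14 dB.

116.1 dB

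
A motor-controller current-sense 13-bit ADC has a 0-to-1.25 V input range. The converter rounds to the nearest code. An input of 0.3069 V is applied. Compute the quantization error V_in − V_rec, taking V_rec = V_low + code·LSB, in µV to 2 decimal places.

45.75 µV

Step size: 1.25 V ÷ 2^13 = 152.59 µV.
(V_in − V_low)/LSB = (0.3069 − 0)/0.000152588 = 2011.2998 → code 2011 (round).
V_rec = 0 + 2011·0.000152588 = 0.30685425 V.
Error = 0.3069 − 0.30685425 = 4.5752e-05 V = 45.75 µV.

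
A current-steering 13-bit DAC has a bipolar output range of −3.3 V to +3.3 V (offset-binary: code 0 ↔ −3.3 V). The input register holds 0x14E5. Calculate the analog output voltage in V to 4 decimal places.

1.0095 V

LSB = 6.6 V / 2^13 = 0.806 mV.
Code 0x14E5 = 5349 decimal.
V_out = (−3.3) + 5349 × 0.000805664 V = 1.0095 V.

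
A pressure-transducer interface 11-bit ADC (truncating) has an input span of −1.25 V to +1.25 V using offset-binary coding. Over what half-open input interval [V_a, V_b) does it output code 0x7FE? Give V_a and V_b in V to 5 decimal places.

[1.24756 V, 1.24878 V)

LSB = 2.5/2^11 = 1.221 mV.
Code 0x7FE = 2046 decimal.
V_a = V_low + 2046·LSB = 1.24756 V; V_b = V_low + 2047·LSB = 1.24878 V.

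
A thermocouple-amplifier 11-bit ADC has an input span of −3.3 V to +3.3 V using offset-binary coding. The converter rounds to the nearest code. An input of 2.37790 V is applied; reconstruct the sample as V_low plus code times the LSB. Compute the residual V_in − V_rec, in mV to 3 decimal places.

LSB = 6.6/2^11 = 3.223 mV.
(V_in − V_low)/LSB = (2.37790 − (−3.3))/0.00322266 = 1761.8696 → code 1762 (round).
V_rec = (−3.3) + 1762·0.00322266 = 2.3783203 V.
V_in − V_rec = -0.000420313 V = -0.420 mV.

-0.420 mV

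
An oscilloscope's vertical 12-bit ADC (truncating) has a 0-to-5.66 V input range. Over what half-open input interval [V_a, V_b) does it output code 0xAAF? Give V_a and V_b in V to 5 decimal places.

LSB = 5.66/2^12 = 1.382 mV.
Code 0xAAF = 2735 decimal.
V_a = V_low + 2735·LSB = 3.77932 V; V_b = V_low + 2736·LSB = 3.7807 V.

[3.77932 V, 3.78070 V)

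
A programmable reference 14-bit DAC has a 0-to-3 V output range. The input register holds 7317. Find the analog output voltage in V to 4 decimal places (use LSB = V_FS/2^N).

LSB = 3 V / 2^14 = 183.11 µV.
V_out = 0 + 7317 × 0.000183105 V = 1.33978 V.

1.3398 V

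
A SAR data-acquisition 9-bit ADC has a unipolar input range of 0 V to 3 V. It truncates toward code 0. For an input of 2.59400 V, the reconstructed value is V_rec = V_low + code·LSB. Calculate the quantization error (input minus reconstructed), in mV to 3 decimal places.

4.156 mV

LSB = 3/2^9 = 5.859 mV.
(2.59400 − 0)/0.00585938 = 442.7093; ⌊·⌋ gives code 442.
Reconstructed: 2.5898438 V.
Error = 2.59400 − 2.5898438 = 0.00415625 V = 4.156 mV.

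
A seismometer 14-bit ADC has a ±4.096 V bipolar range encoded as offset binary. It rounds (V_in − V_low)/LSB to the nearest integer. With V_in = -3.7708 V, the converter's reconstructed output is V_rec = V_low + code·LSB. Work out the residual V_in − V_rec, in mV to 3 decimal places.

LSB = 8.192/2^14 = 0.500 mV.
(-3.7708 − (−4.096))/0.0005 = 650.4000; round gives code 650.
Reconstructed: -3.771 V.
V_in − V_rec = 0.0002 V = 0.200 mV.

0.200 mV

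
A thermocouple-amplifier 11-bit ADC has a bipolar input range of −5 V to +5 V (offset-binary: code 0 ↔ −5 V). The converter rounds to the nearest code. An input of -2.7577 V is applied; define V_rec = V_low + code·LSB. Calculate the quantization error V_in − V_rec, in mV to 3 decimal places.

1.089 mV

LSB = 10/2^11 = 4.883 mV.
(-2.7577 − (−5))/0.00488281 = 459.2230; round gives code 459.
V_rec = (−5) + 459·0.00488281 = -2.7587891 V.
Difference: 0.00108906 V → 1.089 mV.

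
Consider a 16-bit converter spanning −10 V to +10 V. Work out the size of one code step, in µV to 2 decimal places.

Full-scale span = 20 V.
LSB = 20 / 2^16 = 20 / 65536 = 0.000305176 V = 305.18 µV.

305.18 µV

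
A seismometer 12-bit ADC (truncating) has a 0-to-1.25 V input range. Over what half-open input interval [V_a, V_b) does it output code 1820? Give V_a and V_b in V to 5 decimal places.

LSB = 1.25/2^12 = 305.18 µV.
V_a = V_low + 1820·LSB = 0.55542 V; V_b = V_low + 1821·LSB = 0.555725 V.

[0.55542 V, 0.55573 V)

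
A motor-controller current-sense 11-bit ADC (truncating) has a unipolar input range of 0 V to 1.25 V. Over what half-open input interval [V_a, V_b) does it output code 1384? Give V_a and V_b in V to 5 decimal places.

LSB = 1.25/2^11 = 0.610 mV.
V_a = V_low + 1384·LSB = 0.844727 V; V_b = V_low + 1385·LSB = 0.845337 V.

[0.84473 V, 0.84534 V)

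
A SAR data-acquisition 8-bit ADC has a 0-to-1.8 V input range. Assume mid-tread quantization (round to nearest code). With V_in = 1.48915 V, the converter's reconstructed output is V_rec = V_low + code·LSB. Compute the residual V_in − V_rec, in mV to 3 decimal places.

-1.475 mV

One LSB is 1.8 V / 256 = 7.031 mV.
(V_in − V_low)/LSB = (1.48915 − 0)/0.00703125 = 211.7902 → code 212 (round).
Reconstructed: 1.490625 V.
Difference: -0.001475 V → -1.475 mV.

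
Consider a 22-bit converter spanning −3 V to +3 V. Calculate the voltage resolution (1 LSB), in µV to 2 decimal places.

1.43 µV

Full-scale span = 6 V.
LSB = 6 / 2^22 = 6 / 4194304 = 1.43051e-06 V = 1.43 µV.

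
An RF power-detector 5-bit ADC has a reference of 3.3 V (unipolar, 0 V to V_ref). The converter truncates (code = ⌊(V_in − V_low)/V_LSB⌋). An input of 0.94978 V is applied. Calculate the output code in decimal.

LSB = 3.3 V / 32 = 103.125 mV.
(V_in − V_low)/LSB = (0.94978 − 0) / 0.103125 = 9.210.
⌊·⌋(9.210) = 9.

code 9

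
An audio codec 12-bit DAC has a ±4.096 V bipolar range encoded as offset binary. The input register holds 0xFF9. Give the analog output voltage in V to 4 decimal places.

4.0820 V

LSB = 8.192 V / 2^12 = 2.000 mV.
Code 0xFF9 = 4089 decimal.
V_out = (−4.096) + 4089 × 0.002 V = 4.082 V.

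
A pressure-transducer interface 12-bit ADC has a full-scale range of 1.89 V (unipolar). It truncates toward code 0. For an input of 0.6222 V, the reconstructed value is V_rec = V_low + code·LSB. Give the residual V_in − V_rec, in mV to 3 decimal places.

0.198 mV

LSB = 1.89/2^12 = 461.43 µV.
Scaled input = 1348.4292 LSBs, so code = 1348.
Reconstructed: 0.62200195 V.
Difference: 0.000198047 V → 0.198 mV.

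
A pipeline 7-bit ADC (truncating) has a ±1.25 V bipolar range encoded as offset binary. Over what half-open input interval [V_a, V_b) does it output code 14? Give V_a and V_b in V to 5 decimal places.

[-0.97656 V, -0.95703 V)

LSB = 2.5/2^7 = 19.531 mV.
V_a = V_low + 14·LSB = -0.976562 V; V_b = V_low + 15·LSB = -0.957031 V.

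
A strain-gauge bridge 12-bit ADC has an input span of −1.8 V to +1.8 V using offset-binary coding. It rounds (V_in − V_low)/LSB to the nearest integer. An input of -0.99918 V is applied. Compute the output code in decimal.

With 4096 levels over 3.6 V, one step is 0.879 mV.
Input sits at 911.155 steps above V_low.
So the output code is 911.

code 911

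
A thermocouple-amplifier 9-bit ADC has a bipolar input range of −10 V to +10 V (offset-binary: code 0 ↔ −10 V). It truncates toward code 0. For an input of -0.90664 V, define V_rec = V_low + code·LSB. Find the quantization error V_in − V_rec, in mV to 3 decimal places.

30.860 mV

Step size: 20 V ÷ 2^9 = 39.062 mV.
Scaled input = 232.7900 LSBs, so code = 232.
V_rec = (−10) + 232·0.0390625 = -0.9375 V.
Difference: 0.03086 V → 30.860 mV.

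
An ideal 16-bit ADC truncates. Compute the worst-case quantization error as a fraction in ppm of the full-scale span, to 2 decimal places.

15.26 ppm

Truncating → worst-case error = 1 LSB = V_FS/2^16, so 1e+06/65536 = 15.2588 ppm of full scale.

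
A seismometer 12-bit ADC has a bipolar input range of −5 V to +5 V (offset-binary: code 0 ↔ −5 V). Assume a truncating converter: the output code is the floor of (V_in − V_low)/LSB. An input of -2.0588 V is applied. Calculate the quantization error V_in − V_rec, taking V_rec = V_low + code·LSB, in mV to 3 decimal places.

Step size: 10 V ÷ 2^12 = 2.441 mV.
(-2.0588 − (−5))/0.00244141 = 1204.7155; ⌊·⌋ gives code 1204.
Code 1204 maps back to (−5) + 1204×0.00244141 V = -2.0605469 V.
V_in − V_rec = 0.00174687 V = 1.747 mV.

1.747 mV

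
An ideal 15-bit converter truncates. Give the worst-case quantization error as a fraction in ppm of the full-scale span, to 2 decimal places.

30.52 ppm

Truncating → worst-case error = 1 LSB = V_FS/2^15, so 1e+06/32768 = 30.5176 ppm of full scale.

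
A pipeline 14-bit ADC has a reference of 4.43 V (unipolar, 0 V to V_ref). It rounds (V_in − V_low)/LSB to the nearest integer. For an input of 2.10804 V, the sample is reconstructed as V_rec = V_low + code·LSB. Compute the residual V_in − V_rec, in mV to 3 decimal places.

0.113 mV

One LSB is 4.43 V / 16384 = 270.39 µV.
(V_in − V_low)/LSB = (2.10804 − 0)/0.000270386 = 7796.4170 → code 7796 (round).
Code 7796 maps back to 0 + 7796×0.000270386 V = 2.1079272 V.
Difference: 0.000112754 V → 0.113 mV.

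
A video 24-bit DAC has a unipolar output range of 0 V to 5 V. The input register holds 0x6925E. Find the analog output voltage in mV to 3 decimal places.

128.354 mV

LSB = 5 V / 2^24 = 0.30 µV.
Code 0x6925E = 430686 decimal.
V_out = 0 + 430686 × 2.98023e-07 V = 0.128354 V.
= 128.354 mV.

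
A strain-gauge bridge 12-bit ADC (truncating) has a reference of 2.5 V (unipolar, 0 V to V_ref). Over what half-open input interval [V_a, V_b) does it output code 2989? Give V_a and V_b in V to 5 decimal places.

LSB = 2.5/2^12 = 0.610 mV.
V_a = V_low + 2989·LSB = 1.82434 V; V_b = V_low + 2990·LSB = 1.82495 V.

[1.82434 V, 1.82495 V)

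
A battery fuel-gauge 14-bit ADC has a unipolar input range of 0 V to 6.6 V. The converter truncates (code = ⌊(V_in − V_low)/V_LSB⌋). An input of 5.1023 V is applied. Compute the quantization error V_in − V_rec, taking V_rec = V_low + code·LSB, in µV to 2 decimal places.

LSB = 6.6/2^14 = 402.83 µV.
Scaled input = 12666.0732 LSBs, so code = 12666.
Reconstructed: 5.1022705 V.
Difference: 2.94922e-05 V → 29.49 µV.

29.49 µV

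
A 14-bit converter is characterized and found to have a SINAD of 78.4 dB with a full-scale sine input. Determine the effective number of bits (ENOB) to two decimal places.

ENOB = (SINAD − 1.76) / 6.02 = (78.4 − 1.76)/6.02 = 12.731.

12.73 bits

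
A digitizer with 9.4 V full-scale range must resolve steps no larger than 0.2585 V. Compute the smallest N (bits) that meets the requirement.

Number of steps required ≥ 9.4 V / 0.2585 V = 36.36.
Need 2^N ≥ 36.36; 2^5 = 32, 2^6 = 64.
Minimum N = 6.

6 bits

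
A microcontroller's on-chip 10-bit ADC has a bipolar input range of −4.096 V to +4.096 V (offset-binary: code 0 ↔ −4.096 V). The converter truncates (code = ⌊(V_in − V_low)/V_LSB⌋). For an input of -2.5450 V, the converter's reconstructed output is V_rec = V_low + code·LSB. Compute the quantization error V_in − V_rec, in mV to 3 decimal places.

7.000 mV

One LSB is 8.192 V / 1024 = 8.000 mV.
(V_in − V_low)/LSB = (-2.5450 − (−4.096))/0.008 = 193.8750 → code 193 (floor).
V_rec = (−4.096) + 193·0.008 = -2.552 V.
V_in − V_rec = 0.007 V = 7.000 mV.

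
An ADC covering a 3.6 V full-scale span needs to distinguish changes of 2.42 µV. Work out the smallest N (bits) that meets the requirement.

21 bits

Number of steps required ≥ 3.6 V / 2.42 µV = 1487603.31.
Need 2^N ≥ 1487603.31; 2^20 = 1048576, 2^21 = 2097152.
Minimum N = 21.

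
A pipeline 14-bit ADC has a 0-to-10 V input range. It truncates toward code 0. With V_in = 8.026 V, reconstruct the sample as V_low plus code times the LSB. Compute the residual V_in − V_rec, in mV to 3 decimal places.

One LSB is 10 V / 16384 = 0.610 mV.
(8.026 − 0)/0.000610352 = 13149.7984; ⌊·⌋ gives code 13149.
Code 13149 maps back to 0 + 13149×0.000610352 V = 8.0255127 V.
Difference: 0.000487305 V → 0.487 mV.

0.487 mV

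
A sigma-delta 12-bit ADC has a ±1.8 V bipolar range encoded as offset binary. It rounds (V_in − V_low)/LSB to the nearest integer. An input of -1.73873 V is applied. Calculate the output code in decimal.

LSB = 3.6 V / 4096 = 0.879 mV.
(V_in − V_low)/LSB = (-1.73873 − (−1.8)) / 0.000878906 = 69.712.
Round → code 70.

code 70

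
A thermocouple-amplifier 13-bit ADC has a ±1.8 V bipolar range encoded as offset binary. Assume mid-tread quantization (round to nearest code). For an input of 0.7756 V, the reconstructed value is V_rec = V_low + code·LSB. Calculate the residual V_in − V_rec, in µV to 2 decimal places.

-34.77 µV

One LSB is 3.6 V / 8192 = 439.45 µV.
(0.7756 − (−1.8))/0.000439453 = 5860.9209; round gives code 5861.
Reconstructed: 0.77563477 V.
Difference: -3.47656e-05 V → -34.77 µV.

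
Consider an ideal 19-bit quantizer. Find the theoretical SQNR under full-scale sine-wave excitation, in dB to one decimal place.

SNR ≈ 6.02·N + 1.76 dB = 6.02·19 + 1.76 = 116.14 dB.

116.1 dB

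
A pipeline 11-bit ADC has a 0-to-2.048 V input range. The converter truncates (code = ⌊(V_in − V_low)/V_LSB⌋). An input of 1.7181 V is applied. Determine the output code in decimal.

With 2048 levels over 2.048 V, one step is 1.000 mV.
(1.7181 − 0) / 0.001 = 1718.100 LSBs.
⌊·⌋(1718.100) = 1718.

code 1718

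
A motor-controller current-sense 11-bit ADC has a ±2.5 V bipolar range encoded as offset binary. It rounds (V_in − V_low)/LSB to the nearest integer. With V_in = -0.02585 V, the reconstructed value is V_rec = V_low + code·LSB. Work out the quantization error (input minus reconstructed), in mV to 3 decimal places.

LSB = 5/2^11 = 2.441 mV.
(-0.02585 − (−2.5))/0.00244141 = 1013.4118; round gives code 1013.
Reconstructed: -0.026855469 V.
Difference: 0.00100547 V → 1.005 mV.

1.005 mV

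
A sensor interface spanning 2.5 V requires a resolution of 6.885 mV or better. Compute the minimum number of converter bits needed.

Number of steps required ≥ 2.5 V / 6.885 mV = 363.11.
Need 2^N ≥ 363.11; 2^8 = 256, 2^9 = 512.
Minimum N = 9.

9 bits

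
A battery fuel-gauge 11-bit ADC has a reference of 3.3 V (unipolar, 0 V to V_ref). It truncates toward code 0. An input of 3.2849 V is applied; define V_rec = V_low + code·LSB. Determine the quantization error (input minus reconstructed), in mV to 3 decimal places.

1.013 mV

LSB = 3.3/2^11 = 1.611 mV.
(V_in − V_low)/LSB = (3.2849 − 0)/0.00161133 = 2038.6288 → code 2038 (floor).
Code 2038 maps back to 0 + 2038×0.00161133 V = 3.2838867 V.
Difference: 0.00101328 V → 1.013 mV.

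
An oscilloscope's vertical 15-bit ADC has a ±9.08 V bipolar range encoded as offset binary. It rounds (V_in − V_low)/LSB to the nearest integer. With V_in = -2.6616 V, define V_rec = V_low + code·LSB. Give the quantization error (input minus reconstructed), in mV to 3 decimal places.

0.219 mV

LSB = 18.16/2^15 = 0.554 mV.
(V_in − V_low)/LSB = (-2.6616 − (−9.08))/0.000554199 = 11581.3949 → code 11581 (round).
Code 11581 maps back to (−9.08) + 11581×0.000554199 V = -2.6618188 V.
Difference: 0.000218848 V → 0.219 mV.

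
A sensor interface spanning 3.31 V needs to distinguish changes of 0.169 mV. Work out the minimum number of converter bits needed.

Number of steps required ≥ 3.31 V / 0.169 mV = 19585.80.
Need 2^N ≥ 19585.80; 2^14 = 16384, 2^15 = 32768.
Minimum N = 15.

15 bits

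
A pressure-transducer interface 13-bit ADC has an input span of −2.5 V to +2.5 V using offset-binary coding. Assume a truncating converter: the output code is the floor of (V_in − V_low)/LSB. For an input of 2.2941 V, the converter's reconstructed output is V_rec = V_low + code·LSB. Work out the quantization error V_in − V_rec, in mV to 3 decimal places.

0.399 mV

Step size: 5 V ÷ 2^13 = 0.610 mV.
Scaled input = 7854.6534 LSBs, so code = 7854.
Reconstructed: 2.2937012 V.
V_in − V_rec = 0.000398828 V = 0.399 mV.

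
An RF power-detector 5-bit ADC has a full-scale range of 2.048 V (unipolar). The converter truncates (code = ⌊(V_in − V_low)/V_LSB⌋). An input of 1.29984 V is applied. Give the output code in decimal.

code 20

Full-scale span = 2.048 V; LSB = 2.048/2^5 = 64.000 mV.
Input sits at 20.310 steps above V_low.
So the output code is 20.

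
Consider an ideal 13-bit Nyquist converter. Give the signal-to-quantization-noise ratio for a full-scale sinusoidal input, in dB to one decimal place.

80.0 dB

SNR ≈ 6.02·N + 1.76 dB = 6.02·13 + 1.76 = 80.02 dB.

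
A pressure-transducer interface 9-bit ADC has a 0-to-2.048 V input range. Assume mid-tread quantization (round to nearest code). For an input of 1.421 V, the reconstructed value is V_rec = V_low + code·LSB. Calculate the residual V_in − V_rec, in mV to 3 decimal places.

LSB = 2.048/2^9 = 4.000 mV.
(1.421 − 0)/0.004 = 355.2500; round gives code 355.
Reconstructed: 1.42 V.
Error = 1.421 − 1.42 = 0.001 V = 1.000 mV.

1.000 mV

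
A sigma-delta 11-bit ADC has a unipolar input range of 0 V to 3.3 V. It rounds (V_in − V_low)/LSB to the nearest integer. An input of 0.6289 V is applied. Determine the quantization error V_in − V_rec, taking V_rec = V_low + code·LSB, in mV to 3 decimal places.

LSB = 3.3/2^11 = 1.611 mV.
(0.6289 − 0)/0.00161133 = 390.2992; round gives code 390.
Code 390 maps back to 0 + 390×0.00161133 V = 0.62841797 V.
Error = 0.6289 − 0.62841797 = 0.000482031 V = 0.482 mV.

0.482 mV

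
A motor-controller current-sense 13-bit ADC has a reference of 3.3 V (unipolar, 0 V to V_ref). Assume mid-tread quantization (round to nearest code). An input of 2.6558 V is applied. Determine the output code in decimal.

Full-scale span = 3.3 V; LSB = 3.3/2^13 = 402.83 µV.
Input sits at 6592.822 steps above V_low.
So the output code is 6593.

code 6593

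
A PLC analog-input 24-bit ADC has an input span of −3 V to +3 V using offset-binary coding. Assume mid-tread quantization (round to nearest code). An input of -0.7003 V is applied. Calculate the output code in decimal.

LSB = 6 V / 16777216 = 0.36 µV.
(-0.7003 − (−3)) / 3.57628e-07 = 6430427.273 LSBs.
So the output code is 6430427.

code 6430427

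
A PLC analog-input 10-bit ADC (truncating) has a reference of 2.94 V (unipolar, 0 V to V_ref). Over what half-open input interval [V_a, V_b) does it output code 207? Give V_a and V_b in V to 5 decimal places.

[0.59432 V, 0.59719 V)

LSB = 2.94/2^10 = 2.871 mV.
V_a = V_low + 207·LSB = 0.594316 V; V_b = V_low + 208·LSB = 0.597187 V.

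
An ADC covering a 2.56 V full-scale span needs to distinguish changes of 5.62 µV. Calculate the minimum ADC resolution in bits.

19 bits

Number of steps required ≥ 2.56 V / 5.62 µV = 455516.01.
Need 2^N ≥ 455516.01; 2^18 = 262144, 2^19 = 524288.
Minimum N = 19.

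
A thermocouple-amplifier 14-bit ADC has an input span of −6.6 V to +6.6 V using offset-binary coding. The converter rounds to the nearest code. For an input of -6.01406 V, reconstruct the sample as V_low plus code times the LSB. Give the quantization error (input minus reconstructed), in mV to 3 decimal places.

0.222 mV

Step size: 13.2 V ÷ 2^14 = 0.806 mV.
(-6.01406 − (−6.6))/0.000805664 = 727.2758; round gives code 727.
Reconstructed: -6.0142822 V.
Error = -6.01406 − (−6.0142822) = 0.000222227 V = 0.222 mV.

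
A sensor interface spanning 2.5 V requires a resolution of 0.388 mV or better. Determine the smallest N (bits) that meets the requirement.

Number of steps required ≥ 2.5 V / 0.388 mV = 6443.30.
Need 2^N ≥ 6443.30; 2^12 = 4096, 2^13 = 8192.
Minimum N = 13.

13 bits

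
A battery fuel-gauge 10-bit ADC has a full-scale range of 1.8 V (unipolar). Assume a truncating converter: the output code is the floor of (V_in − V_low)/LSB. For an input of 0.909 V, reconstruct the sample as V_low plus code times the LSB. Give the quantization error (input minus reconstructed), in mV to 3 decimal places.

0.211 mV

Step size: 1.8 V ÷ 2^10 = 1.758 mV.
(V_in − V_low)/LSB = (0.909 − 0)/0.00175781 = 517.1200 → code 517 (floor).
V_rec = 0 + 517·0.00175781 = 0.90878906 V.
Error = 0.909 − 0.90878906 = 0.000210937 V = 0.211 mV.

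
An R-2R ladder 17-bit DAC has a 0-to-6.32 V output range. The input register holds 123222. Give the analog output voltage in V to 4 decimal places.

LSB = 6.32 V / 2^17 = 48.22 µV.
V_out = 0 + 123222 × 4.82178e-05 V = 5.94149 V.

5.9415 V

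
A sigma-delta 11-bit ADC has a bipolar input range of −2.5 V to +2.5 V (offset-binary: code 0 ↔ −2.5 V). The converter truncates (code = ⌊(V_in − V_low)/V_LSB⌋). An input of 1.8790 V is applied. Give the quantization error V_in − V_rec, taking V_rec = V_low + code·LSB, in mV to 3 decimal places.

Step size: 5 V ÷ 2^11 = 2.441 mV.
(V_in − V_low)/LSB = (1.8790 − (−2.5))/0.00244141 = 1793.6384 → code 1793 (floor).
Reconstructed: 1.8774414 V.
V_in − V_rec = 0.00155859 V = 1.559 mV.

1.559 mV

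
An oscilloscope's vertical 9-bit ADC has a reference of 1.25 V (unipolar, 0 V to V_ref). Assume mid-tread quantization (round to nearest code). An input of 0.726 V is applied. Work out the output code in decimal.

With 512 levels over 1.25 V, one step is 2.441 mV.
Input sits at 297.370 steps above V_low.
So the output code is 297.

code 297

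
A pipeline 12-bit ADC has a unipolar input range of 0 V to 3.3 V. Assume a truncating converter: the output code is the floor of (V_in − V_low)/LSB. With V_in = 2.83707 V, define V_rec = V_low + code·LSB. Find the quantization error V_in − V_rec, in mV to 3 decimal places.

0.327 mV

One LSB is 3.3 V / 4096 = 0.806 mV.
Scaled input = 3521.4057 LSBs, so code = 3521.
Reconstructed: 2.8367432 V.
Error = 2.83707 − 2.8367432 = 0.000326836 V = 0.327 mV.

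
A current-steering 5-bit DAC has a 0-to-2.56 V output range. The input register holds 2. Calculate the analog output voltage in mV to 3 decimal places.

160.000 mV

LSB = 2.56 V / 2^5 = 80.000 mV.
V_out = 0 + 2 × 0.08 V = 0.16 V.
= 160.000 mV.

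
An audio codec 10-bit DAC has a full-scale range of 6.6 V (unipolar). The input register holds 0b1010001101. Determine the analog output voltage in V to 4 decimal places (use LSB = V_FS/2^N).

4.2088 V

LSB = 6.6 V / 2^10 = 6.445 mV.
Code 0b1010001101 = 653 decimal.
V_out = 0 + 653 × 0.00644531 V = 4.20879 V.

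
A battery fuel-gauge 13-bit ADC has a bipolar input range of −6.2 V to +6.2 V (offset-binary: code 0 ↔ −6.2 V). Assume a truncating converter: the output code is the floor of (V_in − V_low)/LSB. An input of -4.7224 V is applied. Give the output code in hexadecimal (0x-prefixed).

code 0x3D0 (decimal 976)

LSB = 12.4 V / 8192 = 1.514 mV.
(V_in − V_low)/LSB = (-4.7224 − (−6.2)) / 0.00151367 = 976.169.
Floor → code 976.
In hexadecimal (0x-prefixed): 0x3D0.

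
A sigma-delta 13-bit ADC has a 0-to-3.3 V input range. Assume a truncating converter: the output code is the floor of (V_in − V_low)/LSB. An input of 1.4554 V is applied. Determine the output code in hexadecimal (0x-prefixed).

Full-scale span = 3.3 V; LSB = 3.3/2^13 = 402.83 µV.
(V_in − V_low)/LSB = (1.4554 − 0) / 0.000402832 = 3612.920.
Floor → code 3612.
In hexadecimal (0x-prefixed): 0xE1C.

code 0xE1C (decimal 3612)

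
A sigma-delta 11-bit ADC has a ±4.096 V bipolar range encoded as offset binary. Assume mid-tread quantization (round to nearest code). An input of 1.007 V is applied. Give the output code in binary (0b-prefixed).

With 2048 levels over 8.192 V, one step is 4.000 mV.
Input sits at 1275.750 steps above V_low.
So the output code is 1276.
In binary (0b-prefixed): 0b10011111100.

code 0b10011111100 (decimal 1276)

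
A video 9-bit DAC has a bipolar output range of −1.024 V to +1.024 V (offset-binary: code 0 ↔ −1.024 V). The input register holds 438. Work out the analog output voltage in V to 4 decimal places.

LSB = 2.048 V / 2^9 = 4.000 mV.
V_out = (−1.024) + 438 × 0.004 V = 0.728 V.

0.7280 V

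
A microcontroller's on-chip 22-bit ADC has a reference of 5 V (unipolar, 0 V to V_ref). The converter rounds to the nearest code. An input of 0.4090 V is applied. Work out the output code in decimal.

code 343094

Full-scale span = 5 V; LSB = 5/2^22 = 1.19 µV.
(0.4090 − 0) / 1.19209e-06 = 343094.067 LSBs.
So the output code is 343094.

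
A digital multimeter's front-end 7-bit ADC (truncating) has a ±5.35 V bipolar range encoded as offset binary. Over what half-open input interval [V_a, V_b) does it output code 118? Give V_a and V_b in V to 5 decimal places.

[4.51406 V, 4.59766 V)

LSB = 10.7/2^7 = 83.594 mV.
V_a = V_low + 118·LSB = 4.51406 V; V_b = V_low + 119·LSB = 4.59766 V.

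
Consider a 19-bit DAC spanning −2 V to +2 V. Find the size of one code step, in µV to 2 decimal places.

7.63 µV

Full-scale span = 4 V.
LSB = 4 / 2^19 = 4 / 524288 = 7.62939e-06 V = 7.63 µV.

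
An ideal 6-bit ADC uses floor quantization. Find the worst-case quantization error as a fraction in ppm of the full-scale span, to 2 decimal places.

15625.00 ppm

Truncating → worst-case error = 1 LSB = V_FS/2^6, so 1e+06/64 = 15625 ppm of full scale.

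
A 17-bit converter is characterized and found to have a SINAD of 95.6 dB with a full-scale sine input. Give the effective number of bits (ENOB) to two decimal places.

ENOB = (SINAD − 1.76) / 6.02 = (95.6 − 1.76)/6.02 = 15.588.

15.59 bits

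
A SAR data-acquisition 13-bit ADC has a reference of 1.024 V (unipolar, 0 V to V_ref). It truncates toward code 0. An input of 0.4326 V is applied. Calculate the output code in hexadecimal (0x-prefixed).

With 8192 levels over 1.024 V, one step is 125.00 µV.
(0.4326 − 0) / 0.000125 = 3460.800 LSBs.
⌊·⌋(3460.800) = 3460.
In hexadecimal (0x-prefixed): 0xD84.

code 0xD84 (decimal 3460)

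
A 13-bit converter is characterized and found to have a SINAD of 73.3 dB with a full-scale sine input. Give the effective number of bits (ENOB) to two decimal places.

11.88 bits

ENOB = (SINAD − 1.76) / 6.02 = (73.3 − 1.76)/6.02 = 11.884.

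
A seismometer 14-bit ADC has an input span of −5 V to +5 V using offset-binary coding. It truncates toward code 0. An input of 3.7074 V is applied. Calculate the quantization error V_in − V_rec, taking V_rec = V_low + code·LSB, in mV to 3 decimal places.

Step size: 10 V ÷ 2^14 = 0.610 mV.
(3.7074 − (−5))/0.000610352 = 14266.2042; ⌊·⌋ gives code 14266.
Reconstructed: 3.7072754 V.
Difference: 0.000124609 V → 0.125 mV.

0.125 mV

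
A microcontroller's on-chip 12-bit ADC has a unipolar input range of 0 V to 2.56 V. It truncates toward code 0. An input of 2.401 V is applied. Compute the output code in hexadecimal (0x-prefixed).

With 4096 levels over 2.56 V, one step is 0.625 mV.
(V_in − V_low)/LSB = (2.401 − 0) / 0.000625 = 3841.600.
Floor → code 3841.
In hexadecimal (0x-prefixed): 0xF01.

code 0xF01 (decimal 3841)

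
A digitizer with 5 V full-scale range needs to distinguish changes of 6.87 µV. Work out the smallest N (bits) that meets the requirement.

Number of steps required ≥ 5 V / 6.87 µV = 727802.04.
Need 2^N ≥ 727802.04; 2^19 = 524288, 2^20 = 1048576.
Minimum N = 20.

20 bits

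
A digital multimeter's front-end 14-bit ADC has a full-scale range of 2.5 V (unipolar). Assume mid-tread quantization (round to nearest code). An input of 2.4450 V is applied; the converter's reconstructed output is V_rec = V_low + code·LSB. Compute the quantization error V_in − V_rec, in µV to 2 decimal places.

Step size: 2.5 V ÷ 2^14 = 152.59 µV.
Scaled input = 16023.5520 LSBs, so code = 16024.
Code 16024 maps back to 0 + 16024×0.000152588 V = 2.4450684 V.
Error = 2.4450 − 2.4450684 = -6.83594e-05 V = -68.36 µV.

-68.36 µV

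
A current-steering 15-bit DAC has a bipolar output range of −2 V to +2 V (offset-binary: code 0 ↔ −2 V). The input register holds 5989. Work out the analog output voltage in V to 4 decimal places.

LSB = 4 V / 2^15 = 122.07 µV.
V_out = (−2) + 5989 × 0.00012207 V = -1.26892 V.

-1.2689 V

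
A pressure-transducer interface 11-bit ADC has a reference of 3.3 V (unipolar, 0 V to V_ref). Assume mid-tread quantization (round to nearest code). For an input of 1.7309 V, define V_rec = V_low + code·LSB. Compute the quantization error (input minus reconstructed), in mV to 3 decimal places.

0.334 mV

Step size: 3.3 V ÷ 2^11 = 1.611 mV.
(V_in − V_low)/LSB = (1.7309 − 0)/0.00161133 = 1074.2070 → code 1074 (round).
Reconstructed: 1.7305664 V.
Error = 1.7309 − 1.7305664 = 0.000333594 V = 0.334 mV.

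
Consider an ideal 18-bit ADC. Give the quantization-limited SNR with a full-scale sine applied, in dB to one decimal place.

110.1 dB

SNR ≈ 6.02·N + 1.76 dB = 6.02·18 + 1.76 = 110.12 dB.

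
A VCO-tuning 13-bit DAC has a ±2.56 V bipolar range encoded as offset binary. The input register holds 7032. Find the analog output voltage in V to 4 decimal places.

1.8350 V

LSB = 5.12 V / 2^13 = 0.625 mV.
V_out = (−2.56) + 7032 × 0.000625 V = 1.835 V.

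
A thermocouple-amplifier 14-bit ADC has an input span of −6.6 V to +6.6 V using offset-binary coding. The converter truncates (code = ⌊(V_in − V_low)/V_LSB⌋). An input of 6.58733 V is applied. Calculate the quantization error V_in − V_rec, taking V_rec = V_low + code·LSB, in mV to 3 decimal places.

0.221 mV

LSB = 13.2/2^14 = 0.806 mV.
(V_in − V_low)/LSB = (6.58733 − (−6.6))/0.000805664 = 16368.2738 → code 16368 (floor).
Reconstructed: 6.5871094 V.
V_in − V_rec = 0.000220625 V = 0.221 mV.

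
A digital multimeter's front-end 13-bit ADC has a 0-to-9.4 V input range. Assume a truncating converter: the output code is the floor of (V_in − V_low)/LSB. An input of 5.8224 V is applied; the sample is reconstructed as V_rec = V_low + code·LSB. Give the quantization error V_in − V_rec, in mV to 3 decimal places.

0.183 mV

One LSB is 9.4 V / 8192 = 1.147 mV.
Scaled input = 5074.1597 LSBs, so code = 5074.
Code 5074 maps back to 0 + 5074×0.00114746 V = 5.8222168 V.
Difference: 0.000183203 V → 0.183 mV.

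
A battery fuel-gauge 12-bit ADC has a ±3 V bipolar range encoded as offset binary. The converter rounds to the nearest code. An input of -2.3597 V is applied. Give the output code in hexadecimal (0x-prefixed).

code 0x1B5 (decimal 437)

With 4096 levels over 6 V, one step is 1.465 mV.
Input sits at 437.111 steps above V_low.
round(437.111) = 437.
In hexadecimal (0x-prefixed): 0x1B5.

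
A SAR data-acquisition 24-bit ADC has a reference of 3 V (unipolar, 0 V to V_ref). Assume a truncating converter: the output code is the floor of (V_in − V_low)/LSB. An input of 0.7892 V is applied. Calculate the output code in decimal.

code 4413526

With 16777216 levels over 3 V, one step is 0.18 µV.
(V_in − V_low)/LSB = (0.7892 − 0) / 1.78814e-07 = 4413526.289.
So the output code is 4413526.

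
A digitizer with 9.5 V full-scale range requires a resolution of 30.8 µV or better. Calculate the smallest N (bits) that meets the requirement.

19 bits

Number of steps required ≥ 9.5 V / 30.8 µV = 308441.56.
Need 2^N ≥ 308441.56; 2^18 = 262144, 2^19 = 524288.
Minimum N = 19.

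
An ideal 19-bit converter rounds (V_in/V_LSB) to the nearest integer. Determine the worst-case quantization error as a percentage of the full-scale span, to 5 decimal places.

0.00010 %

Rounding → worst-case error = ½ LSB = V_FS/2^20, so 100/1048576 = 9.53674e-05 % of full scale.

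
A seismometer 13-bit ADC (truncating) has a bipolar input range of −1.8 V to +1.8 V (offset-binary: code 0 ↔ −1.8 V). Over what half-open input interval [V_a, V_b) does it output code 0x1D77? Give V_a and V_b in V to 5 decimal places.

LSB = 3.6/2^13 = 439.45 µV.
Code 0x1D77 = 7543 decimal.
V_a = V_low + 7543·LSB = 1.51479 V; V_b = V_low + 7544·LSB = 1.51523 V.

[1.51479 V, 1.51523 V)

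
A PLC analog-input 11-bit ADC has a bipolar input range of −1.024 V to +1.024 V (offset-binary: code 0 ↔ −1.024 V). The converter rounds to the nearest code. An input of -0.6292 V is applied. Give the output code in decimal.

With 2048 levels over 2.048 V, one step is 1.000 mV.
(-0.6292 − (−1.024)) / 0.001 = 394.800 LSBs.
round(394.800) = 395.

code 395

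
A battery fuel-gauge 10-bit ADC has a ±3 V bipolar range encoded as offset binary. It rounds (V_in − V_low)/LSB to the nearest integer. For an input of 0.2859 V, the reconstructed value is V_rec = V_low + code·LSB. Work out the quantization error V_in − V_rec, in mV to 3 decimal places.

LSB = 6/2^10 = 5.859 mV.
Scaled input = 560.7936 LSBs, so code = 561.
V_rec = (−3) + 561·0.00585938 = 0.28710938 V.
Difference: -0.00120937 V → -1.209 mV.

-1.209 mV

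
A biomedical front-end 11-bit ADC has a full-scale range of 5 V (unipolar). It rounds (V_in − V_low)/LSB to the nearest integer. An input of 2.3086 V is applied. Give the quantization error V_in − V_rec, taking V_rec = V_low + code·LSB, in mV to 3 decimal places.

-0.970 mV

Step size: 5 V ÷ 2^11 = 2.441 mV.
(V_in − V_low)/LSB = (2.3086 − 0)/0.00244141 = 945.6026 → code 946 (round).
V_rec = 0 + 946·0.00244141 = 2.3095703 V.
Difference: -0.000970313 V → -0.970 mV.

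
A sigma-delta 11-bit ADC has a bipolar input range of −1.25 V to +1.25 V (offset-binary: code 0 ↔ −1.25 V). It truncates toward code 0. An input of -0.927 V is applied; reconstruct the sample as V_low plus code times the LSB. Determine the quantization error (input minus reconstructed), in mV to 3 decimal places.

0.734 mV

One LSB is 2.5 V / 2048 = 1.221 mV.
(V_in − V_low)/LSB = (-0.927 − (−1.25))/0.0012207 = 264.6016 → code 264 (floor).
Reconstructed: -0.92773438 V.
Difference: 0.000734375 V → 0.734 mV.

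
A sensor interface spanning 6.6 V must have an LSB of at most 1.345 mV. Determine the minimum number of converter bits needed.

Number of steps required ≥ 6.6 V / 1.345 mV = 4907.06.
Need 2^N ≥ 4907.06; 2^12 = 4096, 2^13 = 8192.
Minimum N = 13.

13 bits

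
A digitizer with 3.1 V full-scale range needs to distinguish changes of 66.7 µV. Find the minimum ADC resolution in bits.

16 bits

Number of steps required ≥ 3.1 V / 66.7 µV = 46476.76.
Need 2^N ≥ 46476.76; 2^15 = 32768, 2^16 = 65536.
Minimum N = 16.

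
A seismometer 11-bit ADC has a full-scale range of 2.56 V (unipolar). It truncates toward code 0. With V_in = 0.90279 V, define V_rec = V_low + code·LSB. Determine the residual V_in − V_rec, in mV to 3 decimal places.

One LSB is 2.56 V / 2048 = 1.250 mV.
(V_in − V_low)/LSB = (0.90279 − 0)/0.00125 = 722.2320 → code 722 (floor).
V_rec = 0 + 722·0.00125 = 0.9025 V.
Error = 0.90279 − 0.9025 = 0.00029 V = 0.290 mV.

0.290 mV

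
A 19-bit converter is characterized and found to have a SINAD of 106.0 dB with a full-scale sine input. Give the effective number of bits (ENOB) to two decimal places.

17.32 bits

ENOB = (SINAD − 1.76) / 6.02 = (106.0 − 1.76)/6.02 = 17.316.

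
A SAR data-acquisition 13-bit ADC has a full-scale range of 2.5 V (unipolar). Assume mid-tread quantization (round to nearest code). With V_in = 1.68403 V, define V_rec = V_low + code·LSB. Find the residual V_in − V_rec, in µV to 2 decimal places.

LSB = 2.5/2^13 = 305.18 µV.
Scaled input = 5518.2295 LSBs, so code = 5518.
Code 5518 maps back to 0 + 5518×0.000305176 V = 1.68396 V.
Error = 1.68403 − 1.68396 = 7.00391e-05 V = 70.04 µV.

70.04 µV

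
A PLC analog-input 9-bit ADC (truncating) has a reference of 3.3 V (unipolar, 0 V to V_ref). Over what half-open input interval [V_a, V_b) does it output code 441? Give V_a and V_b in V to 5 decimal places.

[2.84238 V, 2.84883 V)

LSB = 3.3/2^9 = 6.445 mV.
V_a = V_low + 441·LSB = 2.84238 V; V_b = V_low + 442·LSB = 2.84883 V.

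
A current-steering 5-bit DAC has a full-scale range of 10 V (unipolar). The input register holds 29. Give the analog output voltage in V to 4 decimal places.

9.0625 V

LSB = 10 V / 2^5 = 312.500 mV.
V_out = 0 + 29 × 0.3125 V = 9.0625 V.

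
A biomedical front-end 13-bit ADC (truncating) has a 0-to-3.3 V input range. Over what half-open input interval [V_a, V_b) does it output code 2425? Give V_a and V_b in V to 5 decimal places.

LSB = 3.3/2^13 = 402.83 µV.
V_a = V_low + 2425·LSB = 0.976868 V; V_b = V_low + 2426·LSB = 0.977271 V.

[0.97687 V, 0.97727 V)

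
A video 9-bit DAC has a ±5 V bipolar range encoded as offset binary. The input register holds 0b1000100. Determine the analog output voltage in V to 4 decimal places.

-3.6719 V

LSB = 10 V / 2^9 = 19.531 mV.
Code 0b1000100 = 68 decimal.
V_out = (−5) + 68 × 0.0195312 V = -3.67188 V.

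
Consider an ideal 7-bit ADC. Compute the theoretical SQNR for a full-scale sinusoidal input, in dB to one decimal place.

SNR ≈ 6.02·N + 1.76 dB = 6.02·7 + 1.76 = 43.90 dB.

43.9 dB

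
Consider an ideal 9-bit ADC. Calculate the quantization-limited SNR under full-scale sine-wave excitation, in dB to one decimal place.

55.9 dB

SNR ≈ 6.02·N + 1.76 dB = 6.02·9 + 1.76 = 55.94 dB.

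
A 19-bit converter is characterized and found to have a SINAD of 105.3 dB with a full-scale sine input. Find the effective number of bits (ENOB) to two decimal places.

ENOB = (SINAD − 1.76) / 6.02 = (105.3 − 1.76)/6.02 = 17.199.

17.20 bits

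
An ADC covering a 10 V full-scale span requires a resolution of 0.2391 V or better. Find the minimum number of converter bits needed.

6 bits

Number of steps required ≥ 10 V / 0.2391 V = 41.82.
Need 2^N ≥ 41.82; 2^5 = 32, 2^6 = 64.
Minimum N = 6.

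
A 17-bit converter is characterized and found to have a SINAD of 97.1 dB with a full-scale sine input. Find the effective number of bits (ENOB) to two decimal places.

ENOB = (SINAD − 1.76) / 6.02 = (97.1 − 1.76)/6.02 = 15.837.

15.84 bits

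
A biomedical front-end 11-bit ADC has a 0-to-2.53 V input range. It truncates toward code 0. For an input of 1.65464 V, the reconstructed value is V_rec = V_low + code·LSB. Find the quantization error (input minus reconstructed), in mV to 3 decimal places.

0.504 mV

Step size: 2.53 V ÷ 2^11 = 1.235 mV.
(1.65464 − 0)/0.00123535 = 1339.4082; ⌊·⌋ gives code 1339.
Code 1339 maps back to 0 + 1339×0.00123535 V = 1.6541357 V.
Error = 1.65464 − 1.6541357 = 0.000504258 V = 0.504 mV.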